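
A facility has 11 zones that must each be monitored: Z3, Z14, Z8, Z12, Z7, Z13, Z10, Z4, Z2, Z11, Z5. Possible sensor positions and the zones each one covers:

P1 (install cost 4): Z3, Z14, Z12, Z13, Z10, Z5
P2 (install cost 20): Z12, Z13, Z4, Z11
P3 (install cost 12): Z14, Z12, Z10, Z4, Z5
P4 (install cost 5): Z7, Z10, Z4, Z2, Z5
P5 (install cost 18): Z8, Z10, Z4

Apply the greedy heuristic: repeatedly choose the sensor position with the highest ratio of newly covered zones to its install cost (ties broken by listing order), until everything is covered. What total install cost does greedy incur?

Pick 1: P1 adds 6 new (Z3, Z14, Z12, Z13, Z10, Z5) at install cost 4 (ratio 6/4).
Pick 2: P4 adds 3 new (Z7, Z4, Z2) at install cost 5 (ratio 3/5).
Pick 3: P5 adds 1 new (Z8) at install cost 18 (ratio 1/18).
Pick 4: P2 adds 1 new (Z11) at install cost 20 (ratio 1/20).
Greedy total install cost: 4 + 5 + 18 + 20 = 47.

47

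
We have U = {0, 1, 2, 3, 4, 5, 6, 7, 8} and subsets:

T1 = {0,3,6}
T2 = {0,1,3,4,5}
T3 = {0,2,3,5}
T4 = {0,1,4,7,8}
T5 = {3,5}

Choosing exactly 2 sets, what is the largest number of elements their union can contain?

Choosing T3, T4 covers {0, 1, 2, 3, 4, 5, 7, 8} — 8 elements.
No choice of 2 sets does better; here 6 is left uncovered.

8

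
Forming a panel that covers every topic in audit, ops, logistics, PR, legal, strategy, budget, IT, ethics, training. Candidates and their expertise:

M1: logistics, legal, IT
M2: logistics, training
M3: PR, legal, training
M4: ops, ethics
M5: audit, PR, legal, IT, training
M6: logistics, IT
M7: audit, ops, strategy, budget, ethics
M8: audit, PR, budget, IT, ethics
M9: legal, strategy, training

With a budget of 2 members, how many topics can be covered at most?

Choosing M5, M7 covers {audit, ops, PR, legal, strategy, budget, IT, ethics, training} — 9 topics.
No choice of 2 members does better; here logistics is left uncovered.

9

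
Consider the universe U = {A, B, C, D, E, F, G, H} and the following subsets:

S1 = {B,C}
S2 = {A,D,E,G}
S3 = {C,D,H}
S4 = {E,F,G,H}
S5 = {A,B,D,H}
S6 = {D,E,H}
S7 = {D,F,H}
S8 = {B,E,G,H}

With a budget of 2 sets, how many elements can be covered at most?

Choosing S4, S5 covers {A, B, D, E, F, G, H} — 7 elements.
No choice of 2 sets does better; here C is left uncovered.

7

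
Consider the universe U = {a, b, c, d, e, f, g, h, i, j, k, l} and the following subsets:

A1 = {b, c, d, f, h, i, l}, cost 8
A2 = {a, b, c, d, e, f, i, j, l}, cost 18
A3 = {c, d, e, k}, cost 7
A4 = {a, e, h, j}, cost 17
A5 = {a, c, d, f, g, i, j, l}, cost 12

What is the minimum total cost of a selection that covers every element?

27

A1, A3, A5 cover every element at cost 8 + 7 + 12 = 27.
Any cover uses at least 3 sets; among all covering selections none totals below 27.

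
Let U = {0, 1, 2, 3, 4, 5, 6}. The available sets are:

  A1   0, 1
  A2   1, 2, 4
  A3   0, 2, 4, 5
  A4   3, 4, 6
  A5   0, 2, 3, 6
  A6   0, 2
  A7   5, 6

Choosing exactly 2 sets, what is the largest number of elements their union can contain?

6

Choosing A2, A5 covers {0, 1, 2, 3, 4, 6} — 6 elements.
No choice of 2 sets does better; here 5 is left uncovered.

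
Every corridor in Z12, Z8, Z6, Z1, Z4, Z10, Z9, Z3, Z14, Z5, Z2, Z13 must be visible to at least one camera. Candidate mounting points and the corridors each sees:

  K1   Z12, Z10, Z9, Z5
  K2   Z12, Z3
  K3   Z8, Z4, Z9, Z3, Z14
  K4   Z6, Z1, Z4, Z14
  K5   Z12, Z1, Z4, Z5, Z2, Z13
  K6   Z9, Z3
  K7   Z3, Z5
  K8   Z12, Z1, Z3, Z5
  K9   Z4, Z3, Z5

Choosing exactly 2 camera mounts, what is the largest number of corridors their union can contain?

Choosing K3, K5 covers {Z12, Z8, Z1, Z4, Z9, Z3, Z14, Z5, Z2, Z13} — 10 corridors.
No choice of 2 camera mounts does better; here Z6, Z10 are left uncovered.

10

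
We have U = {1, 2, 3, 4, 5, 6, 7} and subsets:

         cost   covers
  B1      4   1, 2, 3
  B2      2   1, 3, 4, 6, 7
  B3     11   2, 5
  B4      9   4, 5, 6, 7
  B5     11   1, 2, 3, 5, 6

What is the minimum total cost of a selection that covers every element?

B1, B4 cover every element at cost 4 + 9 = 13.
Any cover uses at least 2 sets; among all covering selections none totals below 13.
Greedy by coverage-per-cost would pick B2, B1, B4 for 15 — worse than the optimum 13.

13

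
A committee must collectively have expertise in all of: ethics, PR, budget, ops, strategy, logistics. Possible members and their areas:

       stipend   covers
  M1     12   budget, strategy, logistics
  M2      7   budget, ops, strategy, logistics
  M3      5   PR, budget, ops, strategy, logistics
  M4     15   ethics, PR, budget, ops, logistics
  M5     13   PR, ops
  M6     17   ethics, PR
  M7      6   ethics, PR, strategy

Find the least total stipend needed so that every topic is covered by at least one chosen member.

11

M3, M7 cover every topic at stipend 5 + 6 = 11.
Any cover uses at least 2 members; among all covering selections none totals below 11.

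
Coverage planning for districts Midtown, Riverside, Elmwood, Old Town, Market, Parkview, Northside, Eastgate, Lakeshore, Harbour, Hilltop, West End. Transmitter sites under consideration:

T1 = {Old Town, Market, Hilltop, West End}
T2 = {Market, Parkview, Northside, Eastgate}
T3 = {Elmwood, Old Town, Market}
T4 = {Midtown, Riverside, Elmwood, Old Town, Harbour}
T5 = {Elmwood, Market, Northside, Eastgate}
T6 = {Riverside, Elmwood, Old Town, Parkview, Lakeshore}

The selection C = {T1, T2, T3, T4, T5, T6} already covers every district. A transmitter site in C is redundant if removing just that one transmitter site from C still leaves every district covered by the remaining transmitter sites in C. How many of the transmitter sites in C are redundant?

Drop T1: Hilltop, West End uncovered — not redundant.
Drop T2: the rest still cover every district — redundant.
Drop T3: the rest still cover every district — redundant.
Drop T4: Midtown, Harbour uncovered — not redundant.
Drop T5: the rest still cover every district — redundant.
Drop T6: Lakeshore uncovered — not redundant.
3 redundant: T2, T3, T5.

3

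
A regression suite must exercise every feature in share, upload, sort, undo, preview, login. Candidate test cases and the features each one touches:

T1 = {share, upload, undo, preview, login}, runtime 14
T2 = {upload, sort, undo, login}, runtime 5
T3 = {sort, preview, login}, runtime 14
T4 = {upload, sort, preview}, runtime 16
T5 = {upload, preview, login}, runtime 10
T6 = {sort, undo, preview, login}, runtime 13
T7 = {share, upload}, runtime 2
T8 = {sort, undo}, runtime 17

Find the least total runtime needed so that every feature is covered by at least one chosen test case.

15

T6, T7 cover every feature at runtime 13 + 2 = 15.
Any cover uses at least 2 test cases; among all covering selections none totals below 15.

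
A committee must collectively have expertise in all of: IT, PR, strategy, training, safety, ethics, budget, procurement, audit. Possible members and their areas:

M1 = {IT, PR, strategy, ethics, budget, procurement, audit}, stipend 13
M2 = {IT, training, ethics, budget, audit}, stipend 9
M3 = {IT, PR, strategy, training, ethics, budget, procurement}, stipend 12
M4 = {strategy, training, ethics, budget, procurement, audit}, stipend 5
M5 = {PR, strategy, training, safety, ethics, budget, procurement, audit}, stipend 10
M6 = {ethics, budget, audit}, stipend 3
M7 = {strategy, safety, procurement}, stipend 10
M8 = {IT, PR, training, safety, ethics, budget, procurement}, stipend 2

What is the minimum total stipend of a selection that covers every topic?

7

M4, M8 cover every topic at stipend 5 + 2 = 7.
Any cover uses at least 2 members; among all covering selections none totals below 7.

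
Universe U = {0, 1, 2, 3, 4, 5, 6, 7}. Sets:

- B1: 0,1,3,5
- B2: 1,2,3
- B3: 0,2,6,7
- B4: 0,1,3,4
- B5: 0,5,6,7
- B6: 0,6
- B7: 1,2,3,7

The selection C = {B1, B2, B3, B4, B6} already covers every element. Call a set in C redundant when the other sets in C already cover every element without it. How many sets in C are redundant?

Drop B1: 5 uncovered — not redundant.
Drop B2: the rest still cover every element — redundant.
Drop B3: 7 uncovered — not redundant.
Drop B4: 4 uncovered — not redundant.
Drop B6: the rest still cover every element — redundant.
2 redundant: B2, B6.

2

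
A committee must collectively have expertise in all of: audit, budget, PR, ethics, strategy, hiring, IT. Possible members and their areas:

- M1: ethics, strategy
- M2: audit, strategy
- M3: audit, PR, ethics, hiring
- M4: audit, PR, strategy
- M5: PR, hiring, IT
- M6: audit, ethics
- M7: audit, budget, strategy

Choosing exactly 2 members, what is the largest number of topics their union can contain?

6

Choosing M3, M7 covers {audit, budget, PR, ethics, strategy, hiring} — 6 topics.
No choice of 2 members does better; here IT is left uncovered.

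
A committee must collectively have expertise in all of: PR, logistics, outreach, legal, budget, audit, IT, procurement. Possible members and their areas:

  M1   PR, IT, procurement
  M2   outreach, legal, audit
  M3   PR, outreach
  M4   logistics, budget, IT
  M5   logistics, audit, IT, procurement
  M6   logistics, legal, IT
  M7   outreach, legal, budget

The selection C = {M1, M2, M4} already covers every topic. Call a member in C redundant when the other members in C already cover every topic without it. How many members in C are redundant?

0

Drop M1: PR, procurement uncovered — not redundant.
Drop M2: outreach, legal, audit uncovered — not redundant.
Drop M4: logistics, budget uncovered — not redundant.
None of the members in C is redundant.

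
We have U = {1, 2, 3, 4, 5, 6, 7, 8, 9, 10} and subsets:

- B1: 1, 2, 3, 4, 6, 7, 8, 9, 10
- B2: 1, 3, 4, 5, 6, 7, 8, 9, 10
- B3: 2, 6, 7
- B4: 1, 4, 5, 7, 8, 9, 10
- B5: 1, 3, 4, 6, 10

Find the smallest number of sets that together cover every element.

2

B1, B2 together cover {1, 2, 3, 4, 5, 6, 7, 8, 9, 10} — every element.
No single set contains all 10 elements, so 2 is optimal.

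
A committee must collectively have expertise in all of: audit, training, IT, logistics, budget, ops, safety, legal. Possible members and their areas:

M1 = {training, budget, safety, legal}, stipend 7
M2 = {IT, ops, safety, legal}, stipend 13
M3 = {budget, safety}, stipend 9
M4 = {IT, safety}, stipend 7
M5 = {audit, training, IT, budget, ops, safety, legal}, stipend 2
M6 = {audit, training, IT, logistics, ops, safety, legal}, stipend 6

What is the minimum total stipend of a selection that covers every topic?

8

M5, M6 cover every topic at stipend 2 + 6 = 8.
Any cover uses at least 2 members; among all covering selections none totals below 8.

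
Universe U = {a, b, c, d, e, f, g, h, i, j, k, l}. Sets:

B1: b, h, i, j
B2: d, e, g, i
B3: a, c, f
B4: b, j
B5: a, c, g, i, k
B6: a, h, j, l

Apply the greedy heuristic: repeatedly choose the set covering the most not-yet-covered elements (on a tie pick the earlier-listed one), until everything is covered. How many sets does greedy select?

5

Pick 1: B5 covers 5 new elements (a, c, g, i, k).
Pick 2: B1 covers 3 new elements (b, h, j).
Pick 3: B2 covers 2 new elements (d, e).
Pick 4: B3 covers 1 new elements (f).
Pick 5: B6 covers 1 new elements (l).
Greedy uses 5 sets.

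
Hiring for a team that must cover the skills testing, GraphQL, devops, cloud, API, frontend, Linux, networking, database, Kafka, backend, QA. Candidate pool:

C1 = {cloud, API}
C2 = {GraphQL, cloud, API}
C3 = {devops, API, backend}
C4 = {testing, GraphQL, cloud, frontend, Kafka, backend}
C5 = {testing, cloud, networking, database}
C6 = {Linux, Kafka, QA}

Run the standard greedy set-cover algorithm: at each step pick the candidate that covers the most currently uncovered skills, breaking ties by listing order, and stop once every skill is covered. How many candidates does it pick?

4

Pick 1: C4 covers 6 new skills (testing, GraphQL, cloud, frontend, Kafka, backend).
Pick 2: C3 covers 2 new skills (devops, API).
Pick 3: C5 covers 2 new skills (networking, database).
Pick 4: C6 covers 2 new skills (Linux, QA).
Greedy uses 4 candidates.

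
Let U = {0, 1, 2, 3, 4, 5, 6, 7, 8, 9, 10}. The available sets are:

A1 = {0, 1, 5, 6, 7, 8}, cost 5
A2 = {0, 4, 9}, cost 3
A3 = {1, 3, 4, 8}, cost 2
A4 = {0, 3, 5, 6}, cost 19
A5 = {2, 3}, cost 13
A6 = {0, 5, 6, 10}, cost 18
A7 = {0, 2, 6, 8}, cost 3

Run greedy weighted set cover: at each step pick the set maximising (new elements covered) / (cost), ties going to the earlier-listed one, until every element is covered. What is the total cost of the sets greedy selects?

Pick 1: A3 adds 4 new (1, 3, 4, 8) at cost 2 (ratio 4/2).
Pick 2: A7 adds 3 new (0, 2, 6) at cost 3 (ratio 3/3).
Pick 3: A1 adds 2 new (5, 7) at cost 5 (ratio 2/5).
Pick 4: A2 adds 1 new (9) at cost 3 (ratio 1/3).
Pick 5: A6 adds 1 new (10) at cost 18 (ratio 1/18).
Greedy total cost: 2 + 3 + 5 + 3 + 18 = 31.

31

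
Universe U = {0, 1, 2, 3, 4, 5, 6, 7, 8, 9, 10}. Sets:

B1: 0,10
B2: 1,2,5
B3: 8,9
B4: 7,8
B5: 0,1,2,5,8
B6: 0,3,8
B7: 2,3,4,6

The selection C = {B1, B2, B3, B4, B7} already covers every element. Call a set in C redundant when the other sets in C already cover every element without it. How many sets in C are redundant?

Drop B1: 0, 10 uncovered — not redundant.
Drop B2: 1, 5 uncovered — not redundant.
Drop B3: 9 uncovered — not redundant.
Drop B4: 7 uncovered — not redundant.
Drop B7: 3, 4, 6 uncovered — not redundant.
None of the sets in C is redundant.

0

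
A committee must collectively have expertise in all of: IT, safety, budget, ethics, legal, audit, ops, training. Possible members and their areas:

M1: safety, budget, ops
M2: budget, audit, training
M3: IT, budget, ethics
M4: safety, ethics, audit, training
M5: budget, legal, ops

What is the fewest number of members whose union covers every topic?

M3, M4, M5 together cover {IT, safety, budget, ethics, legal, audit, ops, training} — every topic.
No 2 of the 5 members cover everything (all 10 pairs fall short), so 3 is minimum.

3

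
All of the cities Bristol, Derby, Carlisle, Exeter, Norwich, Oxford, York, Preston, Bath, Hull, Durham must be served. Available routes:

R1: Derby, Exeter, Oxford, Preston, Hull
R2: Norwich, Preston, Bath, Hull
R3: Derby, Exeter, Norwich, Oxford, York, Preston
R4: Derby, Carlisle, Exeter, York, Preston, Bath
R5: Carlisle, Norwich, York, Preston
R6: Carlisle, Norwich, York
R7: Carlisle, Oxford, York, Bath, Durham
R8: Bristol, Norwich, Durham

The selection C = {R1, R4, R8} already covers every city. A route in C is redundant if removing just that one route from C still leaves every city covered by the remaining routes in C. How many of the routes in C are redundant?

0

Drop R1: Oxford, Hull uncovered — not redundant.
Drop R4: Carlisle, York, Bath uncovered — not redundant.
Drop R8: Bristol, Norwich, Durham uncovered — not redundant.
None of the routes in C is redundant.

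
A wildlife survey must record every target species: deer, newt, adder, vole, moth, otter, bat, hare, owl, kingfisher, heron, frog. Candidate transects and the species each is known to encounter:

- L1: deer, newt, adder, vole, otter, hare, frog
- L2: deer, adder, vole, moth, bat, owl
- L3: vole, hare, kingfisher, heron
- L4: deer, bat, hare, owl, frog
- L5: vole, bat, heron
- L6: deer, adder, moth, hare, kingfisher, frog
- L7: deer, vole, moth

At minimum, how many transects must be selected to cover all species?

L1, L2, L3 together cover {deer, newt, adder, vole, moth, otter, bat, hare, owl, kingfisher, heron, frog} — every species.
No 2 of the 7 transects cover everything (all 21 pairs fall short), so 3 is minimum.

3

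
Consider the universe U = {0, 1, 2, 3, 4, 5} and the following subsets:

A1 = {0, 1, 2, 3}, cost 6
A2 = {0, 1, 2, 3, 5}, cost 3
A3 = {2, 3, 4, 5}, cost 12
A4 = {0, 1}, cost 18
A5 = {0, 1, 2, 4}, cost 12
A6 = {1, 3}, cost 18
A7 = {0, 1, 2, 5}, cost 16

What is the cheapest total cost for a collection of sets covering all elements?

15

A2, A3 cover every element at cost 3 + 12 = 15.
Any cover uses at least 2 sets; among all covering selections none totals below 15.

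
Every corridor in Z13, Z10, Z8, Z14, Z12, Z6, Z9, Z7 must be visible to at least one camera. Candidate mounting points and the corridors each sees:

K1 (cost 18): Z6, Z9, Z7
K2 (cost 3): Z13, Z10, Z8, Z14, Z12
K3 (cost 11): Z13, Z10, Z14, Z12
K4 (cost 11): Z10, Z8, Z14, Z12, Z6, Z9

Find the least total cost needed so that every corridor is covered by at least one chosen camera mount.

K1, K2 cover every corridor at cost 18 + 3 = 21.
Any cover uses at least 2 camera mounts; among all covering selections none totals below 21.
Greedy by coverage-per-cost would pick K2, K4, K1 for 32 — worse than the optimum 21.

21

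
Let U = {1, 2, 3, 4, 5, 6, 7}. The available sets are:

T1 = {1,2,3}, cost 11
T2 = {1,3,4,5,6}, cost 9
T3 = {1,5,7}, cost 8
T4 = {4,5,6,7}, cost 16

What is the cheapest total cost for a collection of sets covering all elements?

27

T1, T4 cover every element at cost 11 + 16 = 27.
Any cover uses at least 2 sets; among all covering selections none totals below 27.
Greedy by coverage-per-cost would pick T2, T3, T1 for 28 — worse than the optimum 27.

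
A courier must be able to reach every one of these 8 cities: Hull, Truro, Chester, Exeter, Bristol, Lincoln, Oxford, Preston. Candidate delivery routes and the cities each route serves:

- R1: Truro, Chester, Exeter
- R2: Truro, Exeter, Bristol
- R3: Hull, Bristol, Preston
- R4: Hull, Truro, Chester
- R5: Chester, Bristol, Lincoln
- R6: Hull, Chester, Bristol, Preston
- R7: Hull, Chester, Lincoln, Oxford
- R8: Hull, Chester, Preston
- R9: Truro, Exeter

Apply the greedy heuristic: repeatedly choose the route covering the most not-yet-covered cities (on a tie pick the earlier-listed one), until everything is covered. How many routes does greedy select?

Pick 1: R6 covers 4 new cities (Hull, Chester, Bristol, Preston).
Pick 2: R1 covers 2 new cities (Truro, Exeter).
Pick 3: R7 covers 2 new cities (Lincoln, Oxford).
Greedy uses 3 routes.

3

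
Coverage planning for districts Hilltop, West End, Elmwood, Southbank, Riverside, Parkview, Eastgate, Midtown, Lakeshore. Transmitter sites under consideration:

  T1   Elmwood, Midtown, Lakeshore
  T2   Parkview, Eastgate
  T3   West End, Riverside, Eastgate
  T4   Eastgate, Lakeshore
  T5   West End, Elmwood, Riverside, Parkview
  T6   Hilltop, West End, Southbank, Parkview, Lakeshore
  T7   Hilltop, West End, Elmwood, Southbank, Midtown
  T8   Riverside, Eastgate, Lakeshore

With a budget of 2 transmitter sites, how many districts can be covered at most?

8

Choosing T7, T8 covers {Hilltop, West End, Elmwood, Southbank, Riverside, Eastgate, Midtown, Lakeshore} — 8 districts.
No choice of 2 transmitter sites does better; here Parkview is left uncovered.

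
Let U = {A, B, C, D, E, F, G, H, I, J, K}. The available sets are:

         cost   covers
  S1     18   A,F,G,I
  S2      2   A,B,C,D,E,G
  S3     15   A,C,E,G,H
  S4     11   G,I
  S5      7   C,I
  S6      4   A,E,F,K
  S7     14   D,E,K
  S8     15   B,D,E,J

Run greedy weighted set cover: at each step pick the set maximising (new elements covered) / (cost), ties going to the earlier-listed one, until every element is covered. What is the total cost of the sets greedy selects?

Pick 1: S2 adds 6 new (A, B, C, D, E, G) at cost 2 (ratio 6/2).
Pick 2: S6 adds 2 new (F, K) at cost 4 (ratio 2/4).
Pick 3: S5 adds 1 new (I) at cost 7 (ratio 1/7).
Pick 4: S3 adds 1 new (H) at cost 15 (ratio 1/15).
Pick 5: S8 adds 1 new (J) at cost 15 (ratio 1/15).
Greedy total cost: 2 + 4 + 7 + 15 + 15 = 43. (The true optimum is 41, so greedy overshoots here.)

43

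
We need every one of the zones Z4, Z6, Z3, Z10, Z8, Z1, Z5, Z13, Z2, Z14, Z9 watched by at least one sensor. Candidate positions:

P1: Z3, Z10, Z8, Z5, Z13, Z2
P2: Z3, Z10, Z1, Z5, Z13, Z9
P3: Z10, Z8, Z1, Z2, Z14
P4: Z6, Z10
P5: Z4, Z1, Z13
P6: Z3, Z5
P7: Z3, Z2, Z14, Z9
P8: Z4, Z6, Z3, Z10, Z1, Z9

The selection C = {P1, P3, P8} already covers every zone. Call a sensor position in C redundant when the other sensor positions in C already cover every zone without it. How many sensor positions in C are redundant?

Drop P1: Z5, Z13 uncovered — not redundant.
Drop P3: Z14 uncovered — not redundant.
Drop P8: Z4, Z6, Z9 uncovered — not redundant.
None of the sensor positions in C is redundant.

0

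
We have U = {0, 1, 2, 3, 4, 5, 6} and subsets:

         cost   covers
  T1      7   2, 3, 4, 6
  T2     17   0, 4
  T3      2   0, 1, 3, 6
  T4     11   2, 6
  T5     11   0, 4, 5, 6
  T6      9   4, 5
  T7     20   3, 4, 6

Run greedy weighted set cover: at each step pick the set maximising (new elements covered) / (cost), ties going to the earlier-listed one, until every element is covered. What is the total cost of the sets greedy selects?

Pick 1: T3 adds 4 new (0, 1, 3, 6) at cost 2 (ratio 4/2).
Pick 2: T1 adds 2 new (2, 4) at cost 7 (ratio 2/7).
Pick 3: T6 adds 1 new (5) at cost 9 (ratio 1/9).
Greedy total cost: 2 + 7 + 9 = 18.

18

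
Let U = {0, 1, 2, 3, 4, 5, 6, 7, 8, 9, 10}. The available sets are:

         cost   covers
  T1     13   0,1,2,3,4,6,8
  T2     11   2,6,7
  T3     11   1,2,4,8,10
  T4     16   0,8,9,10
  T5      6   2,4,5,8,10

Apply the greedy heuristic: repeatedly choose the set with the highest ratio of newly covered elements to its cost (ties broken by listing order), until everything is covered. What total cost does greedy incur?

46

Pick 1: T5 adds 5 new (2, 4, 5, 8, 10) at cost 6 (ratio 5/6).
Pick 2: T1 adds 4 new (0, 1, 3, 6) at cost 13 (ratio 4/13).
Pick 3: T2 adds 1 new (7) at cost 11 (ratio 1/11).
Pick 4: T4 adds 1 new (9) at cost 16 (ratio 1/16).
Greedy total cost: 6 + 13 + 11 + 16 = 46.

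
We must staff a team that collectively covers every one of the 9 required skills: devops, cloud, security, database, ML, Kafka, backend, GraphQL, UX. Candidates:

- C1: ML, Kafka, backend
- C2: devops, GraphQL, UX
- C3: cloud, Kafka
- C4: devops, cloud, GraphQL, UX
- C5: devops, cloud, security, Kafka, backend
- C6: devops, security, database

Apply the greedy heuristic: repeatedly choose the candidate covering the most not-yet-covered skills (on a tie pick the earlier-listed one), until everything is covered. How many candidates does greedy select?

4

Pick 1: C5 covers 5 new skills (devops, cloud, security, Kafka, backend).
Pick 2: C2 covers 2 new skills (GraphQL, UX).
Pick 3: C1 covers 1 new skills (ML).
Pick 4: C6 covers 1 new skills (database).
Greedy uses 4 candidates. (The true minimum is 3.)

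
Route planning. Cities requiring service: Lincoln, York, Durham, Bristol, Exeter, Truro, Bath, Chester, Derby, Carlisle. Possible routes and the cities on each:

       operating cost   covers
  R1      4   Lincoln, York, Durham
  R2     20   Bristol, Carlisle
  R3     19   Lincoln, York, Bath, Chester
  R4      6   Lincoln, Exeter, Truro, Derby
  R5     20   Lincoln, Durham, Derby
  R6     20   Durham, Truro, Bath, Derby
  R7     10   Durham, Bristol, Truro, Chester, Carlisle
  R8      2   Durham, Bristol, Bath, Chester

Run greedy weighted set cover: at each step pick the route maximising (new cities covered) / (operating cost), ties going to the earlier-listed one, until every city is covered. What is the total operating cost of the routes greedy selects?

22

Pick 1: R8 adds 4 new (Durham, Bristol, Bath, Chester) at operating cost 2 (ratio 4/2).
Pick 2: R4 adds 4 new (Lincoln, Exeter, Truro, Derby) at operating cost 6 (ratio 4/6).
Pick 3: R1 adds 1 new (York) at operating cost 4 (ratio 1/4).
Pick 4: R7 adds 1 new (Carlisle) at operating cost 10 (ratio 1/10).
Greedy total operating cost: 2 + 6 + 4 + 10 = 22.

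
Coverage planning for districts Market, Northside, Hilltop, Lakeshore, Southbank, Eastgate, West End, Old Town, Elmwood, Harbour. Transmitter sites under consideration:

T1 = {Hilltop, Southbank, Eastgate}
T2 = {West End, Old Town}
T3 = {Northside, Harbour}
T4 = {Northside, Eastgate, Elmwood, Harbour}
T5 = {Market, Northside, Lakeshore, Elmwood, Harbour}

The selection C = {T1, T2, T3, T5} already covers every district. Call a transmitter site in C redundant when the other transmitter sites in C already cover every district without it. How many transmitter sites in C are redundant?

Drop T1: Hilltop, Southbank, Eastgate uncovered — not redundant.
Drop T2: West End, Old Town uncovered — not redundant.
Drop T3: the rest still cover every district — redundant.
Drop T5: Market, Lakeshore, Elmwood uncovered — not redundant.
1 redundant: T3.

1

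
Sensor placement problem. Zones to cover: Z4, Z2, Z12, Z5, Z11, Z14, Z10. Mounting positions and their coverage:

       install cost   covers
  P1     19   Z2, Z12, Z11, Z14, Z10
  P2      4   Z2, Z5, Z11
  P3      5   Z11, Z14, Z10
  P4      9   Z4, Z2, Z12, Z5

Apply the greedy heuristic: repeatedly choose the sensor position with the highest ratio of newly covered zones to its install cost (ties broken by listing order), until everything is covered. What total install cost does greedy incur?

Pick 1: P2 adds 3 new (Z2, Z5, Z11) at install cost 4 (ratio 3/4).
Pick 2: P3 adds 2 new (Z14, Z10) at install cost 5 (ratio 2/5).
Pick 3: P4 adds 2 new (Z4, Z12) at install cost 9 (ratio 2/9).
Greedy total install cost: 4 + 5 + 9 = 18. (The true optimum is 14, so greedy overshoots here.)

18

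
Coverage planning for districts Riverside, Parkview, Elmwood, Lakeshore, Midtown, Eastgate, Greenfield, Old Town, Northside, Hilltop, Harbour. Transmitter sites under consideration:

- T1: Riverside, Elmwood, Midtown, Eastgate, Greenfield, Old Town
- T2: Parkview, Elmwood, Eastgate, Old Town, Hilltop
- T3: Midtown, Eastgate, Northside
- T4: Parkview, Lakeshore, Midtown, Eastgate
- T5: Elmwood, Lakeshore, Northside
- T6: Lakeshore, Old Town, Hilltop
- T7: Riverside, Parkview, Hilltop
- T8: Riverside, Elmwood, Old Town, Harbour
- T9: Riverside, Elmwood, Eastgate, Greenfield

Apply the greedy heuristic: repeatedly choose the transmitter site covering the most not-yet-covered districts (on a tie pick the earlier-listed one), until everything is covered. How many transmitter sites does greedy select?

Pick 1: T1 covers 6 new districts (Riverside, Elmwood, Midtown, Eastgate, Greenfield, Old Town).
Pick 2: T2 covers 2 new districts (Parkview, Hilltop).
Pick 3: T5 covers 2 new districts (Lakeshore, Northside).
Pick 4: T8 covers 1 new districts (Harbour).
Greedy uses 4 transmitter sites.

4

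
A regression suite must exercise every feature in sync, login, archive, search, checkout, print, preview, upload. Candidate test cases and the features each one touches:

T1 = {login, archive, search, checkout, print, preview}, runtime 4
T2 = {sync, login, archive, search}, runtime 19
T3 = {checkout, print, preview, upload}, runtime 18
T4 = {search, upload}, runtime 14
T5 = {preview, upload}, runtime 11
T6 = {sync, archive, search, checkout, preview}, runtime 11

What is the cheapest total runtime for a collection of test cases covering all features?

26

T1, T5, T6 cover every feature at runtime 4 + 11 + 11 = 26.
Any cover uses at least 2 test cases; among all covering selections none totals below 26.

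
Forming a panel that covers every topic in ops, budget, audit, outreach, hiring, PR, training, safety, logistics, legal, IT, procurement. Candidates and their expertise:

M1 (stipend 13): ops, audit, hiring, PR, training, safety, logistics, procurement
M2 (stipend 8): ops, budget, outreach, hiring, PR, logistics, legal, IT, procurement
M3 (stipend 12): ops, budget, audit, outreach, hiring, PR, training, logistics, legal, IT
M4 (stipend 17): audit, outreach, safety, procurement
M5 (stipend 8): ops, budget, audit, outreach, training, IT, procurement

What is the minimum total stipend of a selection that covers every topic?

21

M1, M2 cover every topic at stipend 13 + 8 = 21.
Any cover uses at least 2 members; among all covering selections none totals below 21.
Greedy by coverage-per-stipend would pick M2, M5, M1 for 29 — worse than the optimum 21.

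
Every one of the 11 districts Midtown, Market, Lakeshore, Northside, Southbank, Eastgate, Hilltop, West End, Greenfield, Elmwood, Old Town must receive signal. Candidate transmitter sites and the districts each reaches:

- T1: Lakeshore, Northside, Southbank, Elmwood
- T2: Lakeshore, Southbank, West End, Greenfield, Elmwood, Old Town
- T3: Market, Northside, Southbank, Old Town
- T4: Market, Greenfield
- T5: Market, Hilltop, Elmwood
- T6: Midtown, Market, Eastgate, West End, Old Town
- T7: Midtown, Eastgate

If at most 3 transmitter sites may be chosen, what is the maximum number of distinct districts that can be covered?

Choosing T1, T2, T6 covers {Midtown, Market, Lakeshore, Northside, Southbank, Eastgate, West End, Greenfield, Elmwood, Old Town} — 10 districts.
No choice of 3 transmitter sites does better; here Hilltop is left uncovered.

10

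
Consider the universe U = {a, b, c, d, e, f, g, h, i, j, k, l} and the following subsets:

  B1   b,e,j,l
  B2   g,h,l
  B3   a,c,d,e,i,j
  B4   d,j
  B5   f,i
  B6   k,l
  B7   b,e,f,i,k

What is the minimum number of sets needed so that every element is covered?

3

B2, B3, B7 together cover {a, b, c, d, e, f, g, h, i, j, k, l} — every element.
No 2 of the 7 sets cover everything (all 21 pairs fall short), so 3 is minimum.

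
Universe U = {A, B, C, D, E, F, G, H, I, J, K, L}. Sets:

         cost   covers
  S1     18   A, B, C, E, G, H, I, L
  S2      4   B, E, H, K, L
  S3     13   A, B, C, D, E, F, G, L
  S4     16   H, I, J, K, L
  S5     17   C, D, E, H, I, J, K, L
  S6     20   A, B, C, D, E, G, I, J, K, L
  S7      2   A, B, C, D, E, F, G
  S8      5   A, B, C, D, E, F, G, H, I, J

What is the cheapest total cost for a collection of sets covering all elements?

S2, S8 cover every element at cost 4 + 5 = 9.
Any cover uses at least 2 sets; among all covering selections none totals below 9.
Greedy by coverage-per-cost would pick S7, S2, S8 for 11 — worse than the optimum 9.

9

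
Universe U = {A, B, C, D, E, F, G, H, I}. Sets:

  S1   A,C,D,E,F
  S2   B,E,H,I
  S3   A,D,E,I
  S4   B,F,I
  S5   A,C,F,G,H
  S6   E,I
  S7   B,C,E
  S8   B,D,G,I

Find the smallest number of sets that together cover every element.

3

S1, S2, S5 together cover {A, B, C, D, E, F, G, H, I} — every element.
No 2 of the 8 sets cover everything (all 28 pairs fall short), so 3 is minimum.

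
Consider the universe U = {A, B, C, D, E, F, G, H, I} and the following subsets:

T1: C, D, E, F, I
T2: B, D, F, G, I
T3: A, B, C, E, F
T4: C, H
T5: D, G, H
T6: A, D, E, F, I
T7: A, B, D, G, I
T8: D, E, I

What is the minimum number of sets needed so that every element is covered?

T1, T3, T5 together cover {A, B, C, D, E, F, G, H, I} — every element.
No 2 of the 8 sets cover everything (all 28 pairs fall short), so 3 is minimum.

3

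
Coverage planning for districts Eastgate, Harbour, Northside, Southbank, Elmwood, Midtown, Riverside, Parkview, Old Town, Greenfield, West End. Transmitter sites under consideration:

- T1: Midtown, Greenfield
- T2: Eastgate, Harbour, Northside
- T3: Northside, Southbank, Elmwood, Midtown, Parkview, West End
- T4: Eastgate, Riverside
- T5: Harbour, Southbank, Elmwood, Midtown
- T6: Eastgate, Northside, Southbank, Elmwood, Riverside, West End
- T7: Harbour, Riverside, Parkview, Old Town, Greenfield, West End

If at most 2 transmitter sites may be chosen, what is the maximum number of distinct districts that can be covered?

Choosing T3, T7 covers {Harbour, Northside, Southbank, Elmwood, Midtown, Riverside, Parkview, Old Town, Greenfield, West End} — 10 districts.
No choice of 2 transmitter sites does better; here Eastgate is left uncovered.

10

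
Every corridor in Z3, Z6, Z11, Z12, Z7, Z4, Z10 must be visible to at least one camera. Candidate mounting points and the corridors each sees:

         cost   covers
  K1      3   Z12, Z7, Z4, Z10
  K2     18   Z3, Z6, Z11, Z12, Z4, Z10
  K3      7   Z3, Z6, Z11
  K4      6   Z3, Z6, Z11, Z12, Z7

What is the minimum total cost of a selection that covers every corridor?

K1, K4 cover every corridor at cost 3 + 6 = 9.
Any cover uses at least 2 camera mounts; among all covering selections none totals below 9.

9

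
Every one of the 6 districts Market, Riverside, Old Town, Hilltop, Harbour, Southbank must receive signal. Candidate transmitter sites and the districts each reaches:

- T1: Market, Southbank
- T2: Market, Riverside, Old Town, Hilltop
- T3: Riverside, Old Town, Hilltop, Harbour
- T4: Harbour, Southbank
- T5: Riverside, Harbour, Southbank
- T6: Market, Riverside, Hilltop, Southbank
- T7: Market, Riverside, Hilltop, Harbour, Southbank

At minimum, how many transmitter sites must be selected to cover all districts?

T1, T3 together cover {Market, Riverside, Old Town, Hilltop, Harbour, Southbank} — every district.
No single transmitter site contains all 6 districts, so 2 is optimal.

2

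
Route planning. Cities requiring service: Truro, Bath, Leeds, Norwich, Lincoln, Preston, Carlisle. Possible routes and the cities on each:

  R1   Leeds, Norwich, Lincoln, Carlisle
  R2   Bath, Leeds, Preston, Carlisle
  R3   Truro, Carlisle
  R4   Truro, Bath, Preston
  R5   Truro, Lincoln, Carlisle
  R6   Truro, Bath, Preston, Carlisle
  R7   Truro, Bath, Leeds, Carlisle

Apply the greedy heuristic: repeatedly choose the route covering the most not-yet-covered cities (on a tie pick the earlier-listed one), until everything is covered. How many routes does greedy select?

Pick 1: R1 covers 4 new cities (Leeds, Norwich, Lincoln, Carlisle).
Pick 2: R4 covers 3 new cities (Truro, Bath, Preston).
Greedy uses 2 routes.

2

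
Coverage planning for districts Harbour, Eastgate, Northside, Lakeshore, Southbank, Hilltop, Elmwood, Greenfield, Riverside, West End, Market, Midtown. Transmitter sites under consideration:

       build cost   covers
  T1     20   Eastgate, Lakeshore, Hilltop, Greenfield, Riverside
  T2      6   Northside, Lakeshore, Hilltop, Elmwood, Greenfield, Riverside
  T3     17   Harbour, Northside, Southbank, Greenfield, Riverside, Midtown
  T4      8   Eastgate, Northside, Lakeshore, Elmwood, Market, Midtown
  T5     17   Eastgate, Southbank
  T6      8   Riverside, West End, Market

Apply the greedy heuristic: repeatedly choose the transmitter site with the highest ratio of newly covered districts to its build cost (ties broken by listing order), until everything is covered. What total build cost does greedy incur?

Pick 1: T2 adds 6 new (Northside, Lakeshore, Hilltop, Elmwood, Greenfield, Riverside) at build cost 6 (ratio 6/6).
Pick 2: T4 adds 3 new (Eastgate, Market, Midtown) at build cost 8 (ratio 3/8).
Pick 3: T6 adds 1 new (West End) at build cost 8 (ratio 1/8).
Pick 4: T3 adds 2 new (Harbour, Southbank) at build cost 17 (ratio 2/17).
Greedy total build cost: 6 + 8 + 8 + 17 = 39.

39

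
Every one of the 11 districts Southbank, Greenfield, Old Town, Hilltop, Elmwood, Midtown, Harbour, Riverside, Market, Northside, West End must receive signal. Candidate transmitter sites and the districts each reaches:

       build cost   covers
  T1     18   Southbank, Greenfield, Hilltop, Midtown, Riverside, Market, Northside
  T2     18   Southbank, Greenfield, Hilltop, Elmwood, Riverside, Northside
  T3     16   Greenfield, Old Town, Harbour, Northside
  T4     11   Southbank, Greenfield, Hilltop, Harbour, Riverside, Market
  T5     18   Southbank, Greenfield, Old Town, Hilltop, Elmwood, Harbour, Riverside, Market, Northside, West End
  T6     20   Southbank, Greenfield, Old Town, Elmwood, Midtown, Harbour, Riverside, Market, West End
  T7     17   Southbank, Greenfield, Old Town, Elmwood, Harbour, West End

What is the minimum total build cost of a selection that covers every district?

T1, T7 cover every district at build cost 18 + 17 = 35.
Any cover uses at least 2 transmitter sites; among all covering selections none totals below 35.
Greedy by coverage-per-build cost would pick T5, T1 for 36 — worse than the optimum 35.

35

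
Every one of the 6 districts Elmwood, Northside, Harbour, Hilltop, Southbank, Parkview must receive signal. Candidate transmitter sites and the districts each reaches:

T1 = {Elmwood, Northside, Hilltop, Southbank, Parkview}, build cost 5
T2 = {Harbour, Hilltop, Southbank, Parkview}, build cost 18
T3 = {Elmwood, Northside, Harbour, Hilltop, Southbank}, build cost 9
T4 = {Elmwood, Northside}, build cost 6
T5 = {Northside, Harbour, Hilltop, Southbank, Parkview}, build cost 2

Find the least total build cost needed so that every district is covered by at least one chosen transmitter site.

7

T1, T5 cover every district at build cost 5 + 2 = 7.
Any cover uses at least 2 transmitter sites; among all covering selections none totals below 7.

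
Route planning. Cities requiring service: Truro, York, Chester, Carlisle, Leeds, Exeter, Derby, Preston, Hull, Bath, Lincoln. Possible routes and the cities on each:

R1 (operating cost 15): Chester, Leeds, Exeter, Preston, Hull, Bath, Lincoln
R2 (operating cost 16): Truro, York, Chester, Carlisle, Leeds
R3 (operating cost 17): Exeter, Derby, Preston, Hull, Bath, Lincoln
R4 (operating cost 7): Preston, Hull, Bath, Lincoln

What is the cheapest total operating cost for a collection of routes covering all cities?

33

R2, R3 cover every city at operating cost 16 + 17 = 33.
Any cover uses at least 2 routes; among all covering selections none totals below 33.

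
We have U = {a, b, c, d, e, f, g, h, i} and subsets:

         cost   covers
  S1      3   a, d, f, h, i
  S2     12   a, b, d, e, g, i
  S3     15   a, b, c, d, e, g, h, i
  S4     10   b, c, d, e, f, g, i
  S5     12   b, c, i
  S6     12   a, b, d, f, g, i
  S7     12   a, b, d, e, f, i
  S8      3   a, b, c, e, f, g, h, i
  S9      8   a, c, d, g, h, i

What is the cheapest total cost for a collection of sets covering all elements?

S1, S8 cover every element at cost 3 + 3 = 6.
Any cover uses at least 2 sets; among all covering selections none totals below 6.

6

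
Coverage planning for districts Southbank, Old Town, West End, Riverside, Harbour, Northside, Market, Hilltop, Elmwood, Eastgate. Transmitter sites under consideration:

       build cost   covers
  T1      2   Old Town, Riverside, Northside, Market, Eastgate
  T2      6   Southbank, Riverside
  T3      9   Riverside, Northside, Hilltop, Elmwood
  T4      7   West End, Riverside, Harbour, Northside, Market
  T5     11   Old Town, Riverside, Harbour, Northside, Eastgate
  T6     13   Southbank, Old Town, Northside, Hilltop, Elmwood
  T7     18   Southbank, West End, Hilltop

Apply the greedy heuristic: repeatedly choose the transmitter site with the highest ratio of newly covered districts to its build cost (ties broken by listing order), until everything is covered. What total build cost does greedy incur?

22

Pick 1: T1 adds 5 new (Old Town, Riverside, Northside, Market, Eastgate) at build cost 2 (ratio 5/2).
Pick 2: T4 adds 2 new (West End, Harbour) at build cost 7 (ratio 2/7).
Pick 3: T6 adds 3 new (Southbank, Hilltop, Elmwood) at build cost 13 (ratio 3/13).
Greedy total build cost: 2 + 7 + 13 = 22.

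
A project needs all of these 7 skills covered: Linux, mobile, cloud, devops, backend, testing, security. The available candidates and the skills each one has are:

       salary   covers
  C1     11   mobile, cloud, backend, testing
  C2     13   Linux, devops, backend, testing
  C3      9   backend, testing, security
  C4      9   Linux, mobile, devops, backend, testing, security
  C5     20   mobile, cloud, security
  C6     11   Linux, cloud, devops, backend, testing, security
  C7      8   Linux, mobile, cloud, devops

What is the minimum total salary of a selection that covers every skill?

17

C3, C7 cover every skill at salary 9 + 8 = 17.
Any cover uses at least 2 candidates; among all covering selections none totals below 17.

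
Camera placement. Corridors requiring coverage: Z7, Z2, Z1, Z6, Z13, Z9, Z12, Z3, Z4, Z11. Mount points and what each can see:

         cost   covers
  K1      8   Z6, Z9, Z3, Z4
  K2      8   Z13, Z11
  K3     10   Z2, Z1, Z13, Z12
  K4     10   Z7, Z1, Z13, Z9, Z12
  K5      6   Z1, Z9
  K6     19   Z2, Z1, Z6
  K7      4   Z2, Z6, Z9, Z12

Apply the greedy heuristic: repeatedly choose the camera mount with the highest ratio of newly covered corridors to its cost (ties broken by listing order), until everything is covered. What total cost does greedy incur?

30

Pick 1: K7 adds 4 new (Z2, Z6, Z9, Z12) at cost 4 (ratio 4/4).
Pick 2: K4 adds 3 new (Z7, Z1, Z13) at cost 10 (ratio 3/10).
Pick 3: K1 adds 2 new (Z3, Z4) at cost 8 (ratio 2/8).
Pick 4: K2 adds 1 new (Z11) at cost 8 (ratio 1/8).
Greedy total cost: 4 + 10 + 8 + 8 = 30.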